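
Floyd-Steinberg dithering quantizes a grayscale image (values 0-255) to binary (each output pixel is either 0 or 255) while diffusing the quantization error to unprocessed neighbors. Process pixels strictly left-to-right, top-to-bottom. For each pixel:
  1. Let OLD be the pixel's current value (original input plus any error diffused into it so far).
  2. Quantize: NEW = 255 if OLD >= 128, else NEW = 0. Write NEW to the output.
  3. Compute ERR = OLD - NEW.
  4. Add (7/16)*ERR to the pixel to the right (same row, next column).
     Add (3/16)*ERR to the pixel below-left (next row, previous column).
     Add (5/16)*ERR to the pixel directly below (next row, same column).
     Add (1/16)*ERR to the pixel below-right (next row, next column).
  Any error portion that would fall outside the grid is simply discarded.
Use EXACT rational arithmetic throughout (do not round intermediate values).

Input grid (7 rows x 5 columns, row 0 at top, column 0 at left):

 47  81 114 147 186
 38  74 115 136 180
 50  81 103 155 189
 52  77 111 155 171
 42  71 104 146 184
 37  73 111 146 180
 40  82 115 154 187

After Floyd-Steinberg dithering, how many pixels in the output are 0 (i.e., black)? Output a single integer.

(0,0): OLD=47 → NEW=0, ERR=47
(0,1): OLD=1625/16 → NEW=0, ERR=1625/16
(0,2): OLD=40559/256 → NEW=255, ERR=-24721/256
(0,3): OLD=429065/4096 → NEW=0, ERR=429065/4096
(0,4): OLD=15193151/65536 → NEW=255, ERR=-1518529/65536
(1,0): OLD=18363/256 → NEW=0, ERR=18363/256
(1,1): OLD=249757/2048 → NEW=0, ERR=249757/2048
(1,2): OLD=10758753/65536 → NEW=255, ERR=-5952927/65536
(1,3): OLD=31094221/262144 → NEW=0, ERR=31094221/262144
(1,4): OLD=969723847/4194304 → NEW=255, ERR=-99823673/4194304
(2,0): OLD=3122191/32768 → NEW=0, ERR=3122191/32768
(2,1): OLD=155448597/1048576 → NEW=255, ERR=-111938283/1048576
(2,2): OLD=969257343/16777216 → NEW=0, ERR=969257343/16777216
(2,3): OLD=55620614413/268435456 → NEW=255, ERR=-12830426867/268435456
(2,4): OLD=721832737819/4294967296 → NEW=255, ERR=-373383922661/4294967296
(3,0): OLD=1036150943/16777216 → NEW=0, ERR=1036150943/16777216
(3,1): OLD=11736928947/134217728 → NEW=0, ERR=11736928947/134217728
(3,2): OLD=651451481505/4294967296 → NEW=255, ERR=-443765178975/4294967296
(3,3): OLD=705838325465/8589934592 → NEW=0, ERR=705838325465/8589934592
(3,4): OLD=24298516435613/137438953472 → NEW=255, ERR=-10748416699747/137438953472
(4,0): OLD=166851137777/2147483648 → NEW=0, ERR=166851137777/2147483648
(4,1): OLD=8026866513137/68719476736 → NEW=0, ERR=8026866513137/68719476736
(4,2): OLD=157985487994687/1099511627776 → NEW=255, ERR=-122389977088193/1099511627776
(4,3): OLD=1791899964553457/17592186044416 → NEW=0, ERR=1791899964553457/17592186044416
(4,4): OLD=58901265669349143/281474976710656 → NEW=255, ERR=-12874853391868137/281474976710656
(5,0): OLD=91458711811443/1099511627776 → NEW=0, ERR=91458711811443/1099511627776
(5,1): OLD=1142423868125337/8796093022208 → NEW=255, ERR=-1100579852537703/8796093022208
(5,2): OLD=13474984033322977/281474976710656 → NEW=0, ERR=13474984033322977/281474976710656
(5,3): OLD=206311509170861999/1125899906842624 → NEW=255, ERR=-80792967074007121/1125899906842624
(5,4): OLD=2534225492082765781/18014398509481984 → NEW=255, ERR=-2059446127835140139/18014398509481984
(6,0): OLD=5986108449057731/140737488355328 → NEW=0, ERR=5986108449057731/140737488355328
(6,1): OLD=340846293648854765/4503599627370496 → NEW=0, ERR=340846293648854765/4503599627370496
(6,2): OLD=10217533603182144767/72057594037927936 → NEW=255, ERR=-8157152876489478913/72057594037927936
(6,3): OLD=73332334488854803637/1152921504606846976 → NEW=0, ERR=73332334488854803637/1152921504606846976
(6,4): OLD=3221112724014641641267/18446744073709551616 → NEW=255, ERR=-1482807014781294020813/18446744073709551616
Output grid:
  Row 0: ..#.#  (3 black, running=3)
  Row 1: ..#.#  (3 black, running=6)
  Row 2: .#.##  (2 black, running=8)
  Row 3: ..#.#  (3 black, running=11)
  Row 4: ..#.#  (3 black, running=14)
  Row 5: .#.##  (2 black, running=16)
  Row 6: ..#.#  (3 black, running=19)

Answer: 19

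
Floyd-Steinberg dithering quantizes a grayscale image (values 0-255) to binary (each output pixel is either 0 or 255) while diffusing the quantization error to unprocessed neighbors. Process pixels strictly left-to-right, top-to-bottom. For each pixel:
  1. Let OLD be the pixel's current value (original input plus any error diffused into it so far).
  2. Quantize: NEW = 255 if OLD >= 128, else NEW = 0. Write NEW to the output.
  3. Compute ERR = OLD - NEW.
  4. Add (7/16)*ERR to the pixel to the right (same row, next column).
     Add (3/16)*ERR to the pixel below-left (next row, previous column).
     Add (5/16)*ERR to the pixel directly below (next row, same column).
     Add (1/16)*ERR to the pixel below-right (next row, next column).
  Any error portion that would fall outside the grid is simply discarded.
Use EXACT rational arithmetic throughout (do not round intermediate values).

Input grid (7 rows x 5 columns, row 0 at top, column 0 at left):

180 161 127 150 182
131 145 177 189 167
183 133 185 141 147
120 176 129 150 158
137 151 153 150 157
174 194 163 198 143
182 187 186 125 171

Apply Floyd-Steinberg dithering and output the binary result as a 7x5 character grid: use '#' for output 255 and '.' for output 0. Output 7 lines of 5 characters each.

Answer: ##.##
.##.#
#.#.#
.#.#.
##.##
.###.
##.##

Derivation:
(0,0): OLD=180 → NEW=255, ERR=-75
(0,1): OLD=2051/16 → NEW=255, ERR=-2029/16
(0,2): OLD=18309/256 → NEW=0, ERR=18309/256
(0,3): OLD=742563/4096 → NEW=255, ERR=-301917/4096
(0,4): OLD=9814133/65536 → NEW=255, ERR=-6897547/65536
(1,0): OLD=21449/256 → NEW=0, ERR=21449/256
(1,1): OLD=308735/2048 → NEW=255, ERR=-213505/2048
(1,2): OLD=8650347/65536 → NEW=255, ERR=-8061333/65536
(1,3): OLD=25398159/262144 → NEW=0, ERR=25398159/262144
(1,4): OLD=720962253/4194304 → NEW=255, ERR=-348585267/4194304
(2,0): OLD=6213989/32768 → NEW=255, ERR=-2141851/32768
(2,1): OLD=56620839/1048576 → NEW=0, ERR=56620839/1048576
(2,2): OLD=3050687541/16777216 → NEW=255, ERR=-1227502539/16777216
(2,3): OLD=31137567951/268435456 → NEW=0, ERR=31137567951/268435456
(2,4): OLD=763783597545/4294967296 → NEW=255, ERR=-331433062935/4294967296
(3,0): OLD=1840432277/16777216 → NEW=0, ERR=1840432277/16777216
(3,1): OLD=29939098993/134217728 → NEW=255, ERR=-4286421647/134217728
(3,2): OLD=503748313643/4294967296 → NEW=0, ERR=503748313643/4294967296
(3,3): OLD=1877078162899/8589934592 → NEW=255, ERR=-313355158061/8589934592
(3,4): OLD=17203940087231/137438953472 → NEW=0, ERR=17203940087231/137438953472
(4,0): OLD=354963285915/2147483648 → NEW=255, ERR=-192645044325/2147483648
(4,1): OLD=8976178506907/68719476736 → NEW=255, ERR=-8547288060773/68719476736
(4,2): OLD=138978956039029/1099511627776 → NEW=0, ERR=138978956039029/1099511627776
(4,3): OLD=3952987428162715/17592186044416 → NEW=255, ERR=-533020013163365/17592186044416
(4,4): OLD=50829201543548349/281474976710656 → NEW=255, ERR=-20946917517668931/281474976710656
(5,0): OLD=134849951958705/1099511627776 → NEW=0, ERR=134849951958705/1099511627776
(5,1): OLD=1995676658444243/8796093022208 → NEW=255, ERR=-247327062218797/8796093022208
(5,2): OLD=49748993032848107/281474976710656 → NEW=255, ERR=-22027126028369173/281474976710656
(5,3): OLD=166904775790172357/1125899906842624 → NEW=255, ERR=-120199700454696763/1125899906842624
(5,4): OLD=1281609452477212391/18014398509481984 → NEW=0, ERR=1281609452477212391/18014398509481984
(6,0): OLD=30266239772361505/140737488355328 → NEW=255, ERR=-5621819758247135/140737488355328
(6,1): OLD=692335533364136303/4503599627370496 → NEW=255, ERR=-456082371615340177/4503599627370496
(6,2): OLD=6878937946165295797/72057594037927936 → NEW=0, ERR=6878937946165295797/72057594037927936
(6,3): OLD=163544218719974018823/1152921504606846976 → NEW=255, ERR=-130450764954771960057/1152921504606846976
(6,4): OLD=2528268413448028085745/18446744073709551616 → NEW=255, ERR=-2175651325347907576335/18446744073709551616
Row 0: ##.##
Row 1: .##.#
Row 2: #.#.#
Row 3: .#.#.
Row 4: ##.##
Row 5: .###.
Row 6: ##.##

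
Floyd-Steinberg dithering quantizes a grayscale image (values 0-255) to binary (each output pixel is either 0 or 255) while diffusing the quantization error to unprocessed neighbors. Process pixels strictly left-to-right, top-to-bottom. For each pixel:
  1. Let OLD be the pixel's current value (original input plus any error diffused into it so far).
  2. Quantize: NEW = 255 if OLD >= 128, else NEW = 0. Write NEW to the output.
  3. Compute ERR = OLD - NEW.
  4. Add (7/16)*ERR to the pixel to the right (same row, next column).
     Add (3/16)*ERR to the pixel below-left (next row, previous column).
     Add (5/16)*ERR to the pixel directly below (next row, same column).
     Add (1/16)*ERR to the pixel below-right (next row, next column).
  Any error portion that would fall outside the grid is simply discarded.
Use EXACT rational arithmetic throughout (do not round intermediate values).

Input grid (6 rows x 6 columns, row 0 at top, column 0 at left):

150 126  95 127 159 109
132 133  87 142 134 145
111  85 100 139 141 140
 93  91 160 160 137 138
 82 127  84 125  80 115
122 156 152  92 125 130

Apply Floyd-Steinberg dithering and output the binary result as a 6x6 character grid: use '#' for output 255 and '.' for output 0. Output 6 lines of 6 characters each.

(0,0): OLD=150 → NEW=255, ERR=-105
(0,1): OLD=1281/16 → NEW=0, ERR=1281/16
(0,2): OLD=33287/256 → NEW=255, ERR=-31993/256
(0,3): OLD=296241/4096 → NEW=0, ERR=296241/4096
(0,4): OLD=12493911/65536 → NEW=255, ERR=-4217769/65536
(0,5): OLD=84770401/1048576 → NEW=0, ERR=84770401/1048576
(1,0): OLD=29235/256 → NEW=0, ERR=29235/256
(1,1): OLD=364517/2048 → NEW=255, ERR=-157723/2048
(1,2): OLD=2150729/65536 → NEW=0, ERR=2150729/65536
(1,3): OLD=41702165/262144 → NEW=255, ERR=-25144555/262144
(1,4): OLD=1536826783/16777216 → NEW=0, ERR=1536826783/16777216
(1,5): OLD=55382811817/268435456 → NEW=255, ERR=-13068229463/268435456
(2,0): OLD=4333479/32768 → NEW=255, ERR=-4022361/32768
(2,1): OLD=21516573/1048576 → NEW=0, ERR=21516573/1048576
(2,2): OLD=1617907095/16777216 → NEW=0, ERR=1617907095/16777216
(2,3): OLD=22876343711/134217728 → NEW=255, ERR=-11349176929/134217728
(2,4): OLD=504695341661/4294967296 → NEW=0, ERR=504695341661/4294967296
(2,5): OLD=12501563434075/68719476736 → NEW=255, ERR=-5021903133605/68719476736
(3,0): OLD=981253047/16777216 → NEW=0, ERR=981253047/16777216
(3,1): OLD=17905998059/134217728 → NEW=255, ERR=-16319522581/134217728
(3,2): OLD=131391799985/1073741824 → NEW=0, ERR=131391799985/1073741824
(3,3): OLD=14786488610003/68719476736 → NEW=255, ERR=-2736977957677/68719476736
(3,4): OLD=75486693322995/549755813888 → NEW=255, ERR=-64701039218445/549755813888
(3,5): OLD=624678440923997/8796093022208 → NEW=0, ERR=624678440923997/8796093022208
(4,0): OLD=166385213273/2147483648 → NEW=0, ERR=166385213273/2147483648
(4,1): OLD=5136772649093/34359738368 → NEW=255, ERR=-3624960634747/34359738368
(4,2): OLD=67088374407423/1099511627776 → NEW=0, ERR=67088374407423/1099511627776
(4,3): OLD=2196022607663771/17592186044416 → NEW=0, ERR=2196022607663771/17592186044416
(4,4): OLD=30585394403926347/281474976710656 → NEW=0, ERR=30585394403926347/281474976710656
(4,5): OLD=798833336443087149/4503599627370496 → NEW=255, ERR=-349584568536389331/4503599627370496
(5,0): OLD=69506144451935/549755813888 → NEW=0, ERR=69506144451935/549755813888
(5,1): OLD=3423927696114511/17592186044416 → NEW=255, ERR=-1062079745211569/17592186044416
(5,2): OLD=22724398087066709/140737488355328 → NEW=255, ERR=-13163661443541931/140737488355328
(5,3): OLD=514652521181679607/4503599627370496 → NEW=0, ERR=514652521181679607/4503599627370496
(5,4): OLD=1821253317159951799/9007199254740992 → NEW=255, ERR=-475582492799001161/9007199254740992
(5,5): OLD=12888783935830005027/144115188075855872 → NEW=0, ERR=12888783935830005027/144115188075855872
Row 0: #.#.#.
Row 1: .#.#.#
Row 2: #..#.#
Row 3: .#.##.
Row 4: .#...#
Row 5: .##.#.

Answer: #.#.#.
.#.#.#
#..#.#
.#.##.
.#...#
.##.#.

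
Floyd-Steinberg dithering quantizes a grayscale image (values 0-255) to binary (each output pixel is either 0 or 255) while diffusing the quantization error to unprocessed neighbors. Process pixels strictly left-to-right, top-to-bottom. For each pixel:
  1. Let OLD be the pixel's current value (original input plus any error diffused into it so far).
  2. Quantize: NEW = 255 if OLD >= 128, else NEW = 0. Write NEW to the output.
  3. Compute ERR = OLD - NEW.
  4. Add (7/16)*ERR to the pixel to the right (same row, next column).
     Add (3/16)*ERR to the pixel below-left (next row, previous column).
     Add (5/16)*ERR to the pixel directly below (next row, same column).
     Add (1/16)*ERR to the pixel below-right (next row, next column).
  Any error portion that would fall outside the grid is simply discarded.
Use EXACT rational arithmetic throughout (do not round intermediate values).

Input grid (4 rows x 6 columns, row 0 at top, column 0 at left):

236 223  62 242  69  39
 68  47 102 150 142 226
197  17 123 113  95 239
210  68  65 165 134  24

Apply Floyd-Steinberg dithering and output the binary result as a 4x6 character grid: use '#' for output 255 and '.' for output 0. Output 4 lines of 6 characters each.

Answer: ##.#..
..#.##
#..#.#
#..##.

Derivation:
(0,0): OLD=236 → NEW=255, ERR=-19
(0,1): OLD=3435/16 → NEW=255, ERR=-645/16
(0,2): OLD=11357/256 → NEW=0, ERR=11357/256
(0,3): OLD=1070731/4096 → NEW=255, ERR=26251/4096
(0,4): OLD=4705741/65536 → NEW=0, ERR=4705741/65536
(0,5): OLD=73834651/1048576 → NEW=0, ERR=73834651/1048576
(1,0): OLD=13953/256 → NEW=0, ERR=13953/256
(1,1): OLD=133895/2048 → NEW=0, ERR=133895/2048
(1,2): OLD=9381395/65536 → NEW=255, ERR=-7330285/65536
(1,3): OLD=31274775/262144 → NEW=0, ERR=31274775/262144
(1,4): OLD=3862741861/16777216 → NEW=255, ERR=-415448219/16777216
(1,5): OLD=64869717299/268435456 → NEW=255, ERR=-3581323981/268435456
(2,0): OLD=7415101/32768 → NEW=255, ERR=-940739/32768
(2,1): OLD=7659759/1048576 → NEW=0, ERR=7659759/1048576
(2,2): OLD=1974644621/16777216 → NEW=0, ERR=1974644621/16777216
(2,3): OLD=25520374629/134217728 → NEW=255, ERR=-8705146011/134217728
(2,4): OLD=274195389103/4294967296 → NEW=0, ERR=274195389103/4294967296
(2,5): OLD=17950462001081/68719476736 → NEW=255, ERR=426995433401/68719476736
(3,0): OLD=3395676397/16777216 → NEW=255, ERR=-882513683/16777216
(3,1): OLD=9065535721/134217728 → NEW=0, ERR=9065535721/134217728
(3,2): OLD=128447991563/1073741824 → NEW=0, ERR=128447991563/1073741824
(3,3): OLD=14870529253729/68719476736 → NEW=255, ERR=-2652937313951/68719476736
(3,4): OLD=73761789797569/549755813888 → NEW=255, ERR=-66425942743871/549755813888
(3,5): OLD=-201698539532881/8796093022208 → NEW=0, ERR=-201698539532881/8796093022208
Row 0: ##.#..
Row 1: ..#.##
Row 2: #..#.#
Row 3: #..##.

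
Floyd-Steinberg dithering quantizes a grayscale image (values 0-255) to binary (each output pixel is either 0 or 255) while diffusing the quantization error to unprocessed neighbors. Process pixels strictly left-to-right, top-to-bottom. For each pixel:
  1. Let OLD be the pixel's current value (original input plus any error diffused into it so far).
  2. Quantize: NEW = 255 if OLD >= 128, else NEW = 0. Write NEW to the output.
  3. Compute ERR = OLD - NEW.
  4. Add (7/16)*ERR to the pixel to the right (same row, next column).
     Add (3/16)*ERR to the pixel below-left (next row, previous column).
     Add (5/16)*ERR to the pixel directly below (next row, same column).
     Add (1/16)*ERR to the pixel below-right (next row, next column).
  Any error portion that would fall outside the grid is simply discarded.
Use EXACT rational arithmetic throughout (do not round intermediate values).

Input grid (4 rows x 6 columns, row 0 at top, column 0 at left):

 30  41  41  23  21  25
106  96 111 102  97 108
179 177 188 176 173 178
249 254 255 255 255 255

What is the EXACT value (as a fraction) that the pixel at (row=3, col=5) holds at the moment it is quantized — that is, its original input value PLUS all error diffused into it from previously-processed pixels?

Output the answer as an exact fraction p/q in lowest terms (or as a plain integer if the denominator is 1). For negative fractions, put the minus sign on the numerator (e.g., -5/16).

Answer: 1092685592674893/4398046511104

Derivation:
(0,0): OLD=30 → NEW=0, ERR=30
(0,1): OLD=433/8 → NEW=0, ERR=433/8
(0,2): OLD=8279/128 → NEW=0, ERR=8279/128
(0,3): OLD=105057/2048 → NEW=0, ERR=105057/2048
(0,4): OLD=1423527/32768 → NEW=0, ERR=1423527/32768
(0,5): OLD=23071889/524288 → NEW=0, ERR=23071889/524288
(1,0): OLD=16067/128 → NEW=0, ERR=16067/128
(1,1): OLD=186197/1024 → NEW=255, ERR=-74923/1024
(1,2): OLD=3676665/32768 → NEW=0, ERR=3676665/32768
(1,3): OLD=23502149/131072 → NEW=255, ERR=-9921211/131072
(1,4): OLD=745893487/8388608 → NEW=0, ERR=745893487/8388608
(1,5): OLD=21926943065/134217728 → NEW=255, ERR=-12298577575/134217728
(2,0): OLD=3350647/16384 → NEW=255, ERR=-827273/16384
(2,1): OLD=84372621/524288 → NEW=255, ERR=-49320819/524288
(2,2): OLD=1368530663/8388608 → NEW=255, ERR=-770564377/8388608
(2,3): OLD=9116244335/67108864 → NEW=255, ERR=-7996515985/67108864
(2,4): OLD=272179873485/2147483648 → NEW=0, ERR=272179873485/2147483648
(2,5): OLD=7228355070571/34359738368 → NEW=255, ERR=-1533378213269/34359738368
(3,0): OLD=1808437255/8388608 → NEW=255, ERR=-330657785/8388608
(3,1): OLD=12547887995/67108864 → NEW=255, ERR=-4564872325/67108864
(3,2): OLD=90362435489/536870912 → NEW=255, ERR=-46539647071/536870912
(3,3): OLD=6798455748195/34359738368 → NEW=255, ERR=-1963277535645/34359738368
(3,4): OLD=69762414423299/274877906944 → NEW=255, ERR=-331451847421/274877906944
(3,5): OLD=1092685592674893/4398046511104 → NEW=255, ERR=-28816267656627/4398046511104
Target (3,5): original=255, with diffused error = 1092685592674893/4398046511104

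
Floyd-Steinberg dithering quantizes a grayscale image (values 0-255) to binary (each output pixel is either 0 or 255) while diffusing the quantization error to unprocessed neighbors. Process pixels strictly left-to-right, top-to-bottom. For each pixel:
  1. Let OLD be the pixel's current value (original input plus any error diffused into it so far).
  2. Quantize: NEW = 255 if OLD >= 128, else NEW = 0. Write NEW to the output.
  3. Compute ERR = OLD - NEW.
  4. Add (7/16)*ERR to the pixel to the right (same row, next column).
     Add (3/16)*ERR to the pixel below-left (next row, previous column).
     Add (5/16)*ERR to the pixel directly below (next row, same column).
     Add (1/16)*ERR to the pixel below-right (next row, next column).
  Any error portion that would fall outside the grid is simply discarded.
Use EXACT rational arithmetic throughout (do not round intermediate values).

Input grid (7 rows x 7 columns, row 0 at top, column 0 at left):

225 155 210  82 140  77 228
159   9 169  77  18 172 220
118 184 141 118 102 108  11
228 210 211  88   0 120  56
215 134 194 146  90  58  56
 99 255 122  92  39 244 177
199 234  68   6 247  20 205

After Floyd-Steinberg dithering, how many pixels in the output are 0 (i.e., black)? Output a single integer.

Answer: 24

Derivation:
(0,0): OLD=225 → NEW=255, ERR=-30
(0,1): OLD=1135/8 → NEW=255, ERR=-905/8
(0,2): OLD=20545/128 → NEW=255, ERR=-12095/128
(0,3): OLD=83271/2048 → NEW=0, ERR=83271/2048
(0,4): OLD=5170417/32768 → NEW=255, ERR=-3185423/32768
(0,5): OLD=18072215/524288 → NEW=0, ERR=18072215/524288
(0,6): OLD=2039108129/8388608 → NEW=255, ERR=-99986911/8388608
(1,0): OLD=16437/128 → NEW=255, ERR=-16203/128
(1,1): OLD=-103757/1024 → NEW=0, ERR=-103757/1024
(1,2): OLD=3135727/32768 → NEW=0, ERR=3135727/32768
(1,3): OLD=14082339/131072 → NEW=0, ERR=14082339/131072
(1,4): OLD=366000617/8388608 → NEW=0, ERR=366000617/8388608
(1,5): OLD=12988900857/67108864 → NEW=255, ERR=-4123859463/67108864
(1,6): OLD=205669952119/1073741824 → NEW=255, ERR=-68134213001/1073741824
(2,0): OLD=973921/16384 → NEW=0, ERR=973921/16384
(2,1): OLD=98761979/524288 → NEW=255, ERR=-34931461/524288
(2,2): OLD=1304996145/8388608 → NEW=255, ERR=-834098895/8388608
(2,3): OLD=8203048041/67108864 → NEW=0, ERR=8203048041/67108864
(2,4): OLD=88210803097/536870912 → NEW=255, ERR=-48691279463/536870912
(2,5): OLD=686284642323/17179869184 → NEW=0, ERR=686284642323/17179869184
(2,6): OLD=1321204410037/274877906944 → NEW=0, ERR=1321204410037/274877906944
(3,0): OLD=1963635601/8388608 → NEW=255, ERR=-175459439/8388608
(3,1): OLD=11079670397/67108864 → NEW=255, ERR=-6033089923/67108864
(3,2): OLD=85550928359/536870912 → NEW=255, ERR=-51351154201/536870912
(3,3): OLD=131280479665/2147483648 → NEW=0, ERR=131280479665/2147483648
(3,4): OLD=3719936372625/274877906944 → NEW=0, ERR=3719936372625/274877906944
(3,5): OLD=293870792735875/2199023255552 → NEW=255, ERR=-266880137429885/2199023255552
(3,6): OLD=242856485584221/35184372088832 → NEW=0, ERR=242856485584221/35184372088832
(4,0): OLD=205736844831/1073741824 → NEW=255, ERR=-68067320289/1073741824
(4,1): OLD=1012418301395/17179869184 → NEW=0, ERR=1012418301395/17179869184
(4,2): OLD=53803317876413/274877906944 → NEW=255, ERR=-16290548394307/274877906944
(4,3): OLD=298484238506799/2199023255552 → NEW=255, ERR=-262266691658961/2199023255552
(4,4): OLD=406657450087229/17592186044416 → NEW=0, ERR=406657450087229/17592186044416
(4,5): OLD=18198611917715165/562949953421312 → NEW=0, ERR=18198611917715165/562949953421312
(4,6): OLD=582900645354188827/9007199254740992 → NEW=0, ERR=582900645354188827/9007199254740992
(5,0): OLD=24804782068521/274877906944 → NEW=0, ERR=24804782068521/274877906944
(5,1): OLD=654915959872931/2199023255552 → NEW=255, ERR=94165029707171/2199023255552
(5,2): OLD=1821408067308549/17592186044416 → NEW=0, ERR=1821408067308549/17592186044416
(5,3): OLD=14166131957603897/140737488355328 → NEW=0, ERR=14166131957603897/140737488355328
(5,4): OLD=800453220450215923/9007199254740992 → NEW=0, ERR=800453220450215923/9007199254740992
(5,5): OLD=22090038968792392579/72057594037927936 → NEW=255, ERR=3715352489120768899/72057594037927936
(5,6): OLD=255720021878892391245/1152921504606846976 → NEW=255, ERR=-38274961795853587635/1152921504606846976
(6,0): OLD=8276376417539921/35184372088832 → NEW=255, ERR=-695638465112239/35184372088832
(6,1): OLD=148497482729996997/562949953421312 → NEW=255, ERR=4945244607562437/562949953421312
(6,2): OLD=1132631383440974895/9007199254740992 → NEW=0, ERR=1132631383440974895/9007199254740992
(6,3): OLD=8330096815393915697/72057594037927936 → NEW=0, ERR=8330096815393915697/72057594037927936
(6,4): OLD=49187441899164093979/144115188075855872 → NEW=255, ERR=12438068939820846619/144115188075855872
(6,5): OLD=1350328068063886830143/18446744073709551616 → NEW=0, ERR=1350328068063886830143/18446744073709551616
(6,6): OLD=67846750331761166938825/295147905179352825856 → NEW=255, ERR=-7415965488973803654455/295147905179352825856
Output grid:
  Row 0: ###.#.#  (2 black, running=2)
  Row 1: #....##  (4 black, running=6)
  Row 2: .##.#..  (4 black, running=10)
  Row 3: ###..#.  (3 black, running=13)
  Row 4: #.##...  (4 black, running=17)
  Row 5: .#...##  (4 black, running=21)
  Row 6: ##..#.#  (3 black, running=24)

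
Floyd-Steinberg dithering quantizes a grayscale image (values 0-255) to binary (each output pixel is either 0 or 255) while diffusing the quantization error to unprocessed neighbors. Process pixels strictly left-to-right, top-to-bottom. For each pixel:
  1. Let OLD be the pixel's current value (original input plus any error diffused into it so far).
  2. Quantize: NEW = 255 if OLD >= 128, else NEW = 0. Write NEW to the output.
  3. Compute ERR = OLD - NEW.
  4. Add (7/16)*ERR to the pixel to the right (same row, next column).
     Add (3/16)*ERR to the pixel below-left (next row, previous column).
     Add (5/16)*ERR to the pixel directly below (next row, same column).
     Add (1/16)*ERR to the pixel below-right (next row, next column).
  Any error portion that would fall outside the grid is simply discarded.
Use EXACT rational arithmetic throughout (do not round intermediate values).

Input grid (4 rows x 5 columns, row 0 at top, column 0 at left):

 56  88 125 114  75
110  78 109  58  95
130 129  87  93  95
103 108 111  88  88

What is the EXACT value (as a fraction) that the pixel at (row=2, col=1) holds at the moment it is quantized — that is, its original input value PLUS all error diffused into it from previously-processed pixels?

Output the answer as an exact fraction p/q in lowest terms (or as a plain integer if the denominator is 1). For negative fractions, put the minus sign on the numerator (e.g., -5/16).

Answer: 21344125/131072

Derivation:
(0,0): OLD=56 → NEW=0, ERR=56
(0,1): OLD=225/2 → NEW=0, ERR=225/2
(0,2): OLD=5575/32 → NEW=255, ERR=-2585/32
(0,3): OLD=40273/512 → NEW=0, ERR=40273/512
(0,4): OLD=896311/8192 → NEW=0, ERR=896311/8192
(1,0): OLD=4755/32 → NEW=255, ERR=-3405/32
(1,1): OLD=14069/256 → NEW=0, ERR=14069/256
(1,2): OLD=1061513/8192 → NEW=255, ERR=-1027447/8192
(1,3): OLD=1414765/32768 → NEW=0, ERR=1414765/32768
(1,4): OLD=80214407/524288 → NEW=255, ERR=-53479033/524288
(2,0): OLD=438487/4096 → NEW=0, ERR=438487/4096
(2,1): OLD=21344125/131072 → NEW=255, ERR=-12079235/131072
Target (2,1): original=129, with diffused error = 21344125/131072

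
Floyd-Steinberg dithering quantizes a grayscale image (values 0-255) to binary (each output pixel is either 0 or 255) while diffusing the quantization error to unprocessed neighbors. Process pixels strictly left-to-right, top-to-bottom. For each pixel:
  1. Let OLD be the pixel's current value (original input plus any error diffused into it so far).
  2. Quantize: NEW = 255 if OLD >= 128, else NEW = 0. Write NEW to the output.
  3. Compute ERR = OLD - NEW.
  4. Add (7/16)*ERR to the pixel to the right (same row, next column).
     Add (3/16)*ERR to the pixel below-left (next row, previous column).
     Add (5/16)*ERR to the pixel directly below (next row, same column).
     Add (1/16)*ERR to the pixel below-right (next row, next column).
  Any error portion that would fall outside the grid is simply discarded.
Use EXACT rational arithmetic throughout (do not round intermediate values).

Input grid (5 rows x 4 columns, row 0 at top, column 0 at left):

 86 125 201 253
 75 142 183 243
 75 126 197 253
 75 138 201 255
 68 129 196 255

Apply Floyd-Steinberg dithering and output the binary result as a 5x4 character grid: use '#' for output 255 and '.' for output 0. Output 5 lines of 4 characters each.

Answer: .###
.#.#
.###
..##
.###

Derivation:
(0,0): OLD=86 → NEW=0, ERR=86
(0,1): OLD=1301/8 → NEW=255, ERR=-739/8
(0,2): OLD=20555/128 → NEW=255, ERR=-12085/128
(0,3): OLD=433549/2048 → NEW=255, ERR=-88691/2048
(1,0): OLD=10823/128 → NEW=0, ERR=10823/128
(1,1): OLD=141105/1024 → NEW=255, ERR=-120015/1024
(1,2): OLD=2894277/32768 → NEW=0, ERR=2894277/32768
(1,3): OLD=137472883/524288 → NEW=255, ERR=3779443/524288
(2,0): OLD=1301675/16384 → NEW=0, ERR=1301675/16384
(2,1): OLD=76534857/524288 → NEW=255, ERR=-57158583/524288
(2,2): OLD=179234813/1048576 → NEW=255, ERR=-88152067/1048576
(2,3): OLD=3757982473/16777216 → NEW=255, ERR=-520207607/16777216
(3,0): OLD=665937851/8388608 → NEW=0, ERR=665937851/8388608
(3,1): OLD=17161732773/134217728 → NEW=0, ERR=17161732773/134217728
(3,2): OLD=468241439963/2147483648 → NEW=255, ERR=-79366890277/2147483648
(3,3): OLD=7692696750205/34359738368 → NEW=255, ERR=-1069036533635/34359738368
(4,0): OLD=250789114463/2147483648 → NEW=0, ERR=250789114463/2147483648
(4,1): OLD=3746624045789/17179869184 → NEW=255, ERR=-634242596131/17179869184
(4,2): OLD=93709685943037/549755813888 → NEW=255, ERR=-46478046598403/549755813888
(4,3): OLD=1811816547872507/8796093022208 → NEW=255, ERR=-431187172790533/8796093022208
Row 0: .###
Row 1: .#.#
Row 2: .###
Row 3: ..##
Row 4: .###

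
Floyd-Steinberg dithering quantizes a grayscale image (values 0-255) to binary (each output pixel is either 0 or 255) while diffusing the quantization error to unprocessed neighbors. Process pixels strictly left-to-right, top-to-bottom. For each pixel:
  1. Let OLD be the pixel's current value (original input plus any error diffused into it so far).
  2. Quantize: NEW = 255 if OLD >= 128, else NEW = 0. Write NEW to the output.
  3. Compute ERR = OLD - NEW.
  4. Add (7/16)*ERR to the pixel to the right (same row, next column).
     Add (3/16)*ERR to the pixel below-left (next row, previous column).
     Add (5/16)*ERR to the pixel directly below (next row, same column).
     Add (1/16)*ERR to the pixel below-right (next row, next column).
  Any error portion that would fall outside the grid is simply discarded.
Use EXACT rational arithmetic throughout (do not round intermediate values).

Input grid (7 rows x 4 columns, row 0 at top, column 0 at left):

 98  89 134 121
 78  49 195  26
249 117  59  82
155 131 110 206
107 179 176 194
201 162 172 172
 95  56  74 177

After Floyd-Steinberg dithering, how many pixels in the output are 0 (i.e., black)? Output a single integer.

(0,0): OLD=98 → NEW=0, ERR=98
(0,1): OLD=1055/8 → NEW=255, ERR=-985/8
(0,2): OLD=10257/128 → NEW=0, ERR=10257/128
(0,3): OLD=319607/2048 → NEW=255, ERR=-202633/2048
(1,0): OLD=10949/128 → NEW=0, ERR=10949/128
(1,1): OLD=70755/1024 → NEW=0, ERR=70755/1024
(1,2): OLD=7340831/32768 → NEW=255, ERR=-1015009/32768
(1,3): OLD=-7058423/524288 → NEW=0, ERR=-7058423/524288
(2,0): OLD=4729841/16384 → NEW=255, ERR=551921/16384
(2,1): OLD=80147307/524288 → NEW=255, ERR=-53546133/524288
(2,2): OLD=6744439/1048576 → NEW=0, ERR=6744439/1048576
(2,3): OLD=1319878267/16777216 → NEW=0, ERR=1319878267/16777216
(3,0): OLD=1227903201/8388608 → NEW=255, ERR=-911191839/8388608
(3,1): OLD=7364938943/134217728 → NEW=0, ERR=7364938943/134217728
(3,2): OLD=310063483201/2147483648 → NEW=255, ERR=-237544847039/2147483648
(3,3): OLD=6273826876487/34359738368 → NEW=255, ERR=-2487906407353/34359738368
(4,0): OLD=178980220045/2147483648 → NEW=0, ERR=178980220045/2147483648
(4,1): OLD=3523275085863/17179869184 → NEW=255, ERR=-857591556057/17179869184
(4,2): OLD=60168858843719/549755813888 → NEW=0, ERR=60168858843719/549755813888
(4,3): OLD=1867780064784161/8796093022208 → NEW=255, ERR=-375223655878879/8796093022208
(5,0): OLD=59836893429373/274877906944 → NEW=255, ERR=-10256972841347/274877906944
(5,1): OLD=1370480313712395/8796093022208 → NEW=255, ERR=-872523406950645/8796093022208
(5,2): OLD=667122969113175/4398046511104 → NEW=255, ERR=-454378891218345/4398046511104
(5,3): OLD=16932126982164695/140737488355328 → NEW=0, ERR=16932126982164695/140737488355328
(6,0): OLD=9111375518288705/140737488355328 → NEW=0, ERR=9111375518288705/140737488355328
(6,1): OLD=71206601986612439/2251799813685248 → NEW=0, ERR=71206601986612439/2251799813685248
(6,2): OLD=2590743334755197745/36028797018963968 → NEW=0, ERR=2590743334755197745/36028797018963968
(6,3): OLD=138119607161302468951/576460752303423488 → NEW=255, ERR=-8877884676070520489/576460752303423488
Output grid:
  Row 0: .#.#  (2 black, running=2)
  Row 1: ..#.  (3 black, running=5)
  Row 2: ##..  (2 black, running=7)
  Row 3: #.##  (1 black, running=8)
  Row 4: .#.#  (2 black, running=10)
  Row 5: ###.  (1 black, running=11)
  Row 6: ...#  (3 black, running=14)

Answer: 14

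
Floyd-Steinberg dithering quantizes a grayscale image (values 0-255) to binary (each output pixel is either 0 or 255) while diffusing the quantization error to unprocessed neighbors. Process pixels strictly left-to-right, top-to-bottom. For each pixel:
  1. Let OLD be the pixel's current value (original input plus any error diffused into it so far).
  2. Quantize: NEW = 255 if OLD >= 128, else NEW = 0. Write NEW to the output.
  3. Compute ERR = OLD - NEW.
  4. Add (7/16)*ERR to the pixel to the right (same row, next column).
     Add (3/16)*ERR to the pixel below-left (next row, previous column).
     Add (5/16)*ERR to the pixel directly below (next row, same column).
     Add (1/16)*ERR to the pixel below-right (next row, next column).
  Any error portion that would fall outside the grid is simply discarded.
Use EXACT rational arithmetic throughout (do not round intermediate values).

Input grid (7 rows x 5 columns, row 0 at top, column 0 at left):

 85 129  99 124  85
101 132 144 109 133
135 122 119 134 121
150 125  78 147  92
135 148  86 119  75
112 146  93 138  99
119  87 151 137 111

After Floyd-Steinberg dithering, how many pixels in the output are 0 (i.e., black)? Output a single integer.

(0,0): OLD=85 → NEW=0, ERR=85
(0,1): OLD=2659/16 → NEW=255, ERR=-1421/16
(0,2): OLD=15397/256 → NEW=0, ERR=15397/256
(0,3): OLD=615683/4096 → NEW=255, ERR=-428797/4096
(0,4): OLD=2568981/65536 → NEW=0, ERR=2568981/65536
(1,0): OLD=28393/256 → NEW=0, ERR=28393/256
(1,1): OLD=346847/2048 → NEW=255, ERR=-175393/2048
(1,2): OLD=6563275/65536 → NEW=0, ERR=6563275/65536
(1,3): OLD=34395631/262144 → NEW=255, ERR=-32451089/262144
(1,4): OLD=354621421/4194304 → NEW=0, ERR=354621421/4194304
(2,0): OLD=5033221/32768 → NEW=255, ERR=-3322619/32768
(2,1): OLD=80305159/1048576 → NEW=0, ERR=80305159/1048576
(2,2): OLD=2604472533/16777216 → NEW=255, ERR=-1673717547/16777216
(2,3): OLD=19805635247/268435456 → NEW=0, ERR=19805635247/268435456
(2,4): OLD=738579429129/4294967296 → NEW=255, ERR=-356637231351/4294967296
(3,0): OLD=2225878837/16777216 → NEW=255, ERR=-2052311243/16777216
(3,1): OLD=9445166225/134217728 → NEW=0, ERR=9445166225/134217728
(3,2): OLD=413317398923/4294967296 → NEW=0, ERR=413317398923/4294967296
(3,3): OLD=1635131538291/8589934592 → NEW=255, ERR=-555301782669/8589934592
(3,4): OLD=5824679255135/137438953472 → NEW=0, ERR=5824679255135/137438953472
(4,0): OLD=236153341435/2147483648 → NEW=0, ERR=236153341435/2147483648
(4,1): OLD=15702416451579/68719476736 → NEW=255, ERR=-1821050116101/68719476736
(4,2): OLD=106384723413013/1099511627776 → NEW=0, ERR=106384723413013/1099511627776
(4,3): OLD=2728371618515963/17592186044416 → NEW=255, ERR=-1757635822810117/17592186044416
(4,4): OLD=11397709166008669/281474976710656 → NEW=0, ERR=11397709166008669/281474976710656
(5,0): OLD=155466686592209/1099511627776 → NEW=255, ERR=-124908778490671/1099511627776
(5,1): OLD=994239192407859/8796093022208 → NEW=0, ERR=994239192407859/8796093022208
(5,2): OLD=42868203102689867/281474976710656 → NEW=255, ERR=-28907915958527413/281474976710656
(5,3): OLD=84989521933596133/1125899906842624 → NEW=0, ERR=84989521933596133/1125899906842624
(5,4): OLD=2493817596634215239/18014398509481984 → NEW=255, ERR=-2099854023283690681/18014398509481984
(6,0): OLD=14734127551880769/140737488355328 → NEW=0, ERR=14734127551880769/140737488355328
(6,1): OLD=638468828923627343/4503599627370496 → NEW=255, ERR=-509949076055849137/4503599627370496
(6,2): OLD=6527344620369958741/72057594037927936 → NEW=0, ERR=6527344620369958741/72057594037927936
(6,3): OLD=198239630727691203559/1152921504606846976 → NEW=255, ERR=-95755352947054775321/1152921504606846976
(6,4): OLD=792377104561598224401/18446744073709551616 → NEW=0, ERR=792377104561598224401/18446744073709551616
Output grid:
  Row 0: .#.#.  (3 black, running=3)
  Row 1: .#.#.  (3 black, running=6)
  Row 2: #.#.#  (2 black, running=8)
  Row 3: #..#.  (3 black, running=11)
  Row 4: .#.#.  (3 black, running=14)
  Row 5: #.#.#  (2 black, running=16)
  Row 6: .#.#.  (3 black, running=19)

Answer: 19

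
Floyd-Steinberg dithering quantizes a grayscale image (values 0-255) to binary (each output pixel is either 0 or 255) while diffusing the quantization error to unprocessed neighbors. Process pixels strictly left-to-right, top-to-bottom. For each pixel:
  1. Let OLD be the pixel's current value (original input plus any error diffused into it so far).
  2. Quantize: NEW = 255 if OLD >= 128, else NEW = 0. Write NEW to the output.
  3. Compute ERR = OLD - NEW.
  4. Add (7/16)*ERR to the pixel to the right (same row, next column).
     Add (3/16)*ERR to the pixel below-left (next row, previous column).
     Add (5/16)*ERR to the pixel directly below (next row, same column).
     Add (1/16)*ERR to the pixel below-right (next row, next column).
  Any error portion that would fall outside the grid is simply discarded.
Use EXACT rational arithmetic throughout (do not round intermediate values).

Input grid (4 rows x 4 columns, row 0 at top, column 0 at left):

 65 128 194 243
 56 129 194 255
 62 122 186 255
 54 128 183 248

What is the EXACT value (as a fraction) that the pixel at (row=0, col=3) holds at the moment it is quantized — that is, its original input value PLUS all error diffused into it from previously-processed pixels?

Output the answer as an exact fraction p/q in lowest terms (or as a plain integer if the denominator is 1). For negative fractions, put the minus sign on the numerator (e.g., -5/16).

Answer: 808743/4096

Derivation:
(0,0): OLD=65 → NEW=0, ERR=65
(0,1): OLD=2503/16 → NEW=255, ERR=-1577/16
(0,2): OLD=38625/256 → NEW=255, ERR=-26655/256
(0,3): OLD=808743/4096 → NEW=255, ERR=-235737/4096
Target (0,3): original=243, with diffused error = 808743/4096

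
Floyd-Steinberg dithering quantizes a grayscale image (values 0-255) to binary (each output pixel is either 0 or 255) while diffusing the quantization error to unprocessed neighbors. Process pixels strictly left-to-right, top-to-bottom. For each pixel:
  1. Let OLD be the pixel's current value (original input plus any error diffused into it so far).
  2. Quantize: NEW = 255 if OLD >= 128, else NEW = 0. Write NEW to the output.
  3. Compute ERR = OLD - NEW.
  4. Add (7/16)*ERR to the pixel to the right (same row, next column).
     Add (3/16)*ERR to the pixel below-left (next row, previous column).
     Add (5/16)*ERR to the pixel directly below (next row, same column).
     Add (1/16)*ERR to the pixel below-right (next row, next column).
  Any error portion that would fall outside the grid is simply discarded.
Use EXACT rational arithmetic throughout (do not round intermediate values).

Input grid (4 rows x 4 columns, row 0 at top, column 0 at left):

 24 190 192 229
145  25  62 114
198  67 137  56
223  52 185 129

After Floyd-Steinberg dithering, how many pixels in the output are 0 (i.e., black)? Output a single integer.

(0,0): OLD=24 → NEW=0, ERR=24
(0,1): OLD=401/2 → NEW=255, ERR=-109/2
(0,2): OLD=5381/32 → NEW=255, ERR=-2779/32
(0,3): OLD=97795/512 → NEW=255, ERR=-32765/512
(1,0): OLD=4553/32 → NEW=255, ERR=-3607/32
(1,1): OLD=-14369/256 → NEW=0, ERR=-14369/256
(1,2): OLD=-41781/8192 → NEW=0, ERR=-41781/8192
(1,3): OLD=11317117/131072 → NEW=0, ERR=11317117/131072
(2,0): OLD=623621/4096 → NEW=255, ERR=-420859/4096
(2,1): OLD=-457977/131072 → NEW=0, ERR=-457977/131072
(2,2): OLD=38419491/262144 → NEW=255, ERR=-28427229/262144
(2,3): OLD=147724599/4194304 → NEW=0, ERR=147724599/4194304
(3,0): OLD=398953525/2097152 → NEW=255, ERR=-135820235/2097152
(3,1): OLD=-140282645/33554432 → NEW=0, ERR=-140282645/33554432
(3,2): OLD=83573861909/536870912 → NEW=255, ERR=-53328220651/536870912
(3,3): OLD=771128796179/8589934592 → NEW=0, ERR=771128796179/8589934592
Output grid:
  Row 0: .###  (1 black, running=1)
  Row 1: #...  (3 black, running=4)
  Row 2: #.#.  (2 black, running=6)
  Row 3: #.#.  (2 black, running=8)

Answer: 8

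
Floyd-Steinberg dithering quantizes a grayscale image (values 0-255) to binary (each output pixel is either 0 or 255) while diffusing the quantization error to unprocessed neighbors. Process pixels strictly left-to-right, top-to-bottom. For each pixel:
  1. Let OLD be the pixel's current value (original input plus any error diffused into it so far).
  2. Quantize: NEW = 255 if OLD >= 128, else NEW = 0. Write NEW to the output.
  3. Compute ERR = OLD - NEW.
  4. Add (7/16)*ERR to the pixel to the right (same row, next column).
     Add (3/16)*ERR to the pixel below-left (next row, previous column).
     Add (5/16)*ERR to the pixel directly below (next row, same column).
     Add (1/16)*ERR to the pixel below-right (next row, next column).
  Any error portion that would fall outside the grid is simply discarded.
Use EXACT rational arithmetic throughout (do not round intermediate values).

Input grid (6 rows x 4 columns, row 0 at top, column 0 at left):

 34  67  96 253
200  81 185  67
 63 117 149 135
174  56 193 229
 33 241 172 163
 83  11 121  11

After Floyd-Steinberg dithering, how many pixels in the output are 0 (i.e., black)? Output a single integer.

Answer: 13

Derivation:
(0,0): OLD=34 → NEW=0, ERR=34
(0,1): OLD=655/8 → NEW=0, ERR=655/8
(0,2): OLD=16873/128 → NEW=255, ERR=-15767/128
(0,3): OLD=407775/2048 → NEW=255, ERR=-114465/2048
(1,0): OLD=28925/128 → NEW=255, ERR=-3715/128
(1,1): OLD=74667/1024 → NEW=0, ERR=74667/1024
(1,2): OLD=5670343/32768 → NEW=255, ERR=-2685497/32768
(1,3): OLD=3135265/524288 → NEW=0, ERR=3135265/524288
(2,0): OLD=1107593/16384 → NEW=0, ERR=1107593/16384
(2,1): OLD=79787187/524288 → NEW=255, ERR=-53906253/524288
(2,2): OLD=88169295/1048576 → NEW=0, ERR=88169295/1048576
(2,3): OLD=2827525971/16777216 → NEW=255, ERR=-1450664109/16777216
(3,0): OLD=1475113913/8388608 → NEW=255, ERR=-663981127/8388608
(3,1): OLD=1238975335/134217728 → NEW=0, ERR=1238975335/134217728
(3,2): OLD=430949580825/2147483648 → NEW=255, ERR=-116658749415/2147483648
(3,3): OLD=6303914526767/34359738368 → NEW=255, ERR=-2457818757073/34359738368
(4,0): OLD=21465396229/2147483648 → NEW=0, ERR=21465396229/2147483648
(4,1): OLD=4005058665167/17179869184 → NEW=255, ERR=-375807976753/17179869184
(4,2): OLD=72907709775535/549755813888 → NEW=255, ERR=-67280022765905/549755813888
(4,3): OLD=736312862842489/8796093022208 → NEW=0, ERR=736312862842489/8796093022208
(5,0): OLD=22546058195253/274877906944 → NEW=0, ERR=22546058195253/274877906944
(5,1): OLD=155927634834259/8796093022208 → NEW=0, ERR=155927634834259/8796093022208
(5,2): OLD=461089144312251/4398046511104 → NEW=0, ERR=461089144312251/4398046511104
(5,3): OLD=10608444342238087/140737488355328 → NEW=0, ERR=10608444342238087/140737488355328
Output grid:
  Row 0: ..##  (2 black, running=2)
  Row 1: #.#.  (2 black, running=4)
  Row 2: .#.#  (2 black, running=6)
  Row 3: #.##  (1 black, running=7)
  Row 4: .##.  (2 black, running=9)
  Row 5: ....  (4 black, running=13)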